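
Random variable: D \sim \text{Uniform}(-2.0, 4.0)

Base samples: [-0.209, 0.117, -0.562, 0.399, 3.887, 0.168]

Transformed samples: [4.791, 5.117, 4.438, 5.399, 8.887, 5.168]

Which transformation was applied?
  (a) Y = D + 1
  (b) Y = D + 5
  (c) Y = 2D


Checking option (b) Y = D + 5:
  D = -0.209 -> Y = 4.791 ✓
  D = 0.117 -> Y = 5.117 ✓
  D = -0.562 -> Y = 4.438 ✓
All samples match this transformation.

(b) D + 5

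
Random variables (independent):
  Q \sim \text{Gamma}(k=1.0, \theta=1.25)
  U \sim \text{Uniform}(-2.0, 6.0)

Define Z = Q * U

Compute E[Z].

For independent RVs: E[XY] = E[X]*E[Y]
E[Q] = 1.25
E[U] = 2
E[Z] = 1.25 * 2 = 2.5

2.5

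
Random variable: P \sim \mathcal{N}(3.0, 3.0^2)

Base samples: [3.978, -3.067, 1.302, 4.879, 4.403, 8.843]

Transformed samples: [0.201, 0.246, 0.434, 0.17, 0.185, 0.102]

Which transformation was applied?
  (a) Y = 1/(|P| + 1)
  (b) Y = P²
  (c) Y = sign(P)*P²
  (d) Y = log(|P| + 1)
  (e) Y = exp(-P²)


Checking option (a) Y = 1/(|P| + 1):
  P = 3.978 -> Y = 0.201 ✓
  P = -3.067 -> Y = 0.246 ✓
  P = 1.302 -> Y = 0.434 ✓
All samples match this transformation.

(a) 1/(|P| + 1)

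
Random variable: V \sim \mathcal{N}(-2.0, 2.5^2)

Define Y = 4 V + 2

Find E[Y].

For Y = 4V + 2:
E[Y] = 4 * E[V] + 2
E[V] = -2.0 = -2
E[Y] = 4 * (-2) + 2 = -6

-6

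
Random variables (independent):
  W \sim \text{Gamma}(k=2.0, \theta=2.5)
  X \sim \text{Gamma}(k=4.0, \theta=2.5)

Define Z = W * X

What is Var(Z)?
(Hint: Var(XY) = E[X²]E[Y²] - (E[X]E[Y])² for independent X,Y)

Var(XY) = E[X²]E[Y²] - (E[X]E[Y])²
E[W] = 5, Var(W) = 12.5
E[X] = 10, Var(X) = 25
E[W²] = 12.5 + 5² = 37.5
E[X²] = 25 + 10² = 125
Var(Z) = 37.5*125 - (5*10)²
= 4687.5 - 2500 = 2187.5

2187.5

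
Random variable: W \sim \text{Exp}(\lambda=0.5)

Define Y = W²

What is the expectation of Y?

E[W²] = Var(W) + (E[W])² = 4 + 4 = 8

8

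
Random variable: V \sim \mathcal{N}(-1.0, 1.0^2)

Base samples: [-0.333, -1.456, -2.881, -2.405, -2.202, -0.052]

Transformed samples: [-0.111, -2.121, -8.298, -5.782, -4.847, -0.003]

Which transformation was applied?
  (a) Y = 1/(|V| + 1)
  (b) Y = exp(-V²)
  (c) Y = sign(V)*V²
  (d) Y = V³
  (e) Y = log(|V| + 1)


Checking option (c) Y = sign(V)*V²:
  V = -0.333 -> Y = -0.111 ✓
  V = -1.456 -> Y = -2.121 ✓
  V = -2.881 -> Y = -8.298 ✓
All samples match this transformation.

(c) sign(V)*V²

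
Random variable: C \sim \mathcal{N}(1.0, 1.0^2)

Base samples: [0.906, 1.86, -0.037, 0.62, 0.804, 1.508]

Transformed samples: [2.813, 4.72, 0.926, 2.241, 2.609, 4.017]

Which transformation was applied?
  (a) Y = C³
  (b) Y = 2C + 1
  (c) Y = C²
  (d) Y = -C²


Checking option (b) Y = 2C + 1:
  C = 0.906 -> Y = 2.813 ✓
  C = 1.86 -> Y = 4.72 ✓
  C = -0.037 -> Y = 0.926 ✓
All samples match this transformation.

(b) 2C + 1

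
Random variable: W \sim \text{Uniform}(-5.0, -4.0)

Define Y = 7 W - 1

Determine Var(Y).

For Y = aW + b: Var(Y) = a² * Var(W)
Var(W) = (-4 + 5)^2/12 = 0.083333333
Var(Y) = 7² * 0.083333333 = 49 * 0.083333333 = 4.0833333

4.0833333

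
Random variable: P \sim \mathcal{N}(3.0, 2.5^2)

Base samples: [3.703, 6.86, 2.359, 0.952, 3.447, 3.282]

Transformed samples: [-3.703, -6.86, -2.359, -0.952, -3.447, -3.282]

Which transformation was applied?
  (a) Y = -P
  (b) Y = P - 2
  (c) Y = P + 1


Checking option (a) Y = -P:
  P = 3.703 -> Y = -3.703 ✓
  P = 6.86 -> Y = -6.86 ✓
  P = 2.359 -> Y = -2.359 ✓
All samples match this transformation.

(a) -P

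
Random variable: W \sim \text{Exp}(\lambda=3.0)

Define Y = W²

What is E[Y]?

Using E[X²] = Var(X) + (E[X])²:
E[W] = 0.33333333
Var(W) = 1/3.0^2 = 0.11111111
E[W²] = 0.11111111 + 0.33333333² = 0.11111111 + 0.11111111 = 0.22222222

0.22222222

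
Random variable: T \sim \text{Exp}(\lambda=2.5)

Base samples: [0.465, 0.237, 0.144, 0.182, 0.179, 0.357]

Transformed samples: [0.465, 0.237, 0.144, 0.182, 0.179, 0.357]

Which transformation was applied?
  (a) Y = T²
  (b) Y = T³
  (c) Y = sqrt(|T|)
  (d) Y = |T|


Checking option (d) Y = |T|:
  T = 0.465 -> Y = 0.465 ✓
  T = 0.237 -> Y = 0.237 ✓
  T = 0.144 -> Y = 0.144 ✓
All samples match this transformation.

(d) |T|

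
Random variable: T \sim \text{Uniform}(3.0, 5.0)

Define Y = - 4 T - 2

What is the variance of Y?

For Y = aT + b: Var(Y) = a² * Var(T)
Var(T) = (5 - 3)^2/12 = 0.33333333
Var(Y) = (-4)² * 0.33333333 = 16 * 0.33333333 = 5.3333333

5.3333333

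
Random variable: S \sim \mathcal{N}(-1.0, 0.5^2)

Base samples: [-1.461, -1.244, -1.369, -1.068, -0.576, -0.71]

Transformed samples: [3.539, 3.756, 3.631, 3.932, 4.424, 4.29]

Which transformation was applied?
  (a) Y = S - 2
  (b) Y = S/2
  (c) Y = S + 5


Checking option (c) Y = S + 5:
  S = -1.461 -> Y = 3.539 ✓
  S = -1.244 -> Y = 3.756 ✓
  S = -1.369 -> Y = 3.631 ✓
All samples match this transformation.

(c) S + 5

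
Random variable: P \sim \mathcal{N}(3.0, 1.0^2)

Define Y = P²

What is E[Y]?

E[P²] = Var(P) + (E[P])² = 1 + 9 = 10

10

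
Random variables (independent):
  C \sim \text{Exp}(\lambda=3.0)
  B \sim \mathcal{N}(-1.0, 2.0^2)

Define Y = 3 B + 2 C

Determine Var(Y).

For independent RVs: Var(aX + bY) = a²Var(X) + b²Var(Y)
Var(C) = 0.11111111
Var(B) = 4
Var(Y) = 2²*0.11111111 + 3²*4
= 4*0.11111111 + 9*4 = 36.444444

36.444444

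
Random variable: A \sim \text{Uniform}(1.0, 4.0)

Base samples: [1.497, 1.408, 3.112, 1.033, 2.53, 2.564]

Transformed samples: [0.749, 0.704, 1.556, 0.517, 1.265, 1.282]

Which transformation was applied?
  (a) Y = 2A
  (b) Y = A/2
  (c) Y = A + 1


Checking option (b) Y = A/2:
  A = 1.497 -> Y = 0.749 ✓
  A = 1.408 -> Y = 0.704 ✓
  A = 3.112 -> Y = 1.556 ✓
All samples match this transformation.

(b) A/2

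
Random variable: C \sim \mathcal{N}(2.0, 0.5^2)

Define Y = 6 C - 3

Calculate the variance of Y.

For Y = aC + b: Var(Y) = a² * Var(C)
Var(C) = 0.5^2 = 0.25
Var(Y) = 6² * 0.25 = 36 * 0.25 = 9

9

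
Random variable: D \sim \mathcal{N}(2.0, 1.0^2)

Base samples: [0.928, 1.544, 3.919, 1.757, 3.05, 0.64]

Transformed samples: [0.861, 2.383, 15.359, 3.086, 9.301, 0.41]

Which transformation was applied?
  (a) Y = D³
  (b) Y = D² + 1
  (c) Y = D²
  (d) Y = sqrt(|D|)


Checking option (c) Y = D²:
  D = 0.928 -> Y = 0.861 ✓
  D = 1.544 -> Y = 2.383 ✓
  D = 3.919 -> Y = 15.359 ✓
All samples match this transformation.

(c) D²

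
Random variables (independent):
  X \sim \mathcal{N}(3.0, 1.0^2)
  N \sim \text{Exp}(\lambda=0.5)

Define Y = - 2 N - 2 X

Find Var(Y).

For independent RVs: Var(aX + bY) = a²Var(X) + b²Var(Y)
Var(X) = 1
Var(N) = 4
Var(Y) = (-2)²*1 + (-2)²*4
= 4*1 + 4*4 = 20

20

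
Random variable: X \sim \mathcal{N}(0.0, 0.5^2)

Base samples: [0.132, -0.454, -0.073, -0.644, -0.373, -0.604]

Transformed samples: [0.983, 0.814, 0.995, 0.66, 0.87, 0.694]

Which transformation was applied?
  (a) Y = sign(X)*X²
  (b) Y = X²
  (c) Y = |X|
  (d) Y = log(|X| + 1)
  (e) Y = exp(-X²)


Checking option (e) Y = exp(-X²):
  X = 0.132 -> Y = 0.983 ✓
  X = -0.454 -> Y = 0.814 ✓
  X = -0.073 -> Y = 0.995 ✓
All samples match this transformation.

(e) exp(-X²)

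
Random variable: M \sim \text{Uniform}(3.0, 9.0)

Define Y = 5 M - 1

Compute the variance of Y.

For Y = aM + b: Var(Y) = a² * Var(M)
Var(M) = (9 - 3)^2/12 = 3
Var(Y) = 5² * 3 = 25 * 3 = 75

75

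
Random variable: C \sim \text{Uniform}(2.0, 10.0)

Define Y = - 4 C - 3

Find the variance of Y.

For Y = aC + b: Var(Y) = a² * Var(C)
Var(C) = (10 - 2)^2/12 = 5.3333333
Var(Y) = (-4)² * 5.3333333 = 16 * 5.3333333 = 85.333333

85.333333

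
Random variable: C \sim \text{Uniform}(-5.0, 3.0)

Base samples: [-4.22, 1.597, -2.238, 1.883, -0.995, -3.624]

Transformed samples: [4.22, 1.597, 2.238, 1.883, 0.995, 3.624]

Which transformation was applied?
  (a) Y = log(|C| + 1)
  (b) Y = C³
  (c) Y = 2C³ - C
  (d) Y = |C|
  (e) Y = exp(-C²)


Checking option (d) Y = |C|:
  C = -4.22 -> Y = 4.22 ✓
  C = 1.597 -> Y = 1.597 ✓
  C = -2.238 -> Y = 2.238 ✓
All samples match this transformation.

(d) |C|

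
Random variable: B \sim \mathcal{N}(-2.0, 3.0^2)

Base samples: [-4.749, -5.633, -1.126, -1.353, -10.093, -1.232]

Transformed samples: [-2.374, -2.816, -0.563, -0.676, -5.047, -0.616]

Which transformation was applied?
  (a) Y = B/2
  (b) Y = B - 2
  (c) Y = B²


Checking option (a) Y = B/2:
  B = -4.749 -> Y = -2.374 ✓
  B = -5.633 -> Y = -2.816 ✓
  B = -1.126 -> Y = -0.563 ✓
All samples match this transformation.

(a) B/2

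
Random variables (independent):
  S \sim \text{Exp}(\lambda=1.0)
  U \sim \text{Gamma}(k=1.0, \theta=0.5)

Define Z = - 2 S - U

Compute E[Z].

E[Z] = -2*E[S] - 1*E[U]
E[S] = 1
E[U] = 0.5
E[Z] = -2*1 - 1*0.5 = -2.5

-2.5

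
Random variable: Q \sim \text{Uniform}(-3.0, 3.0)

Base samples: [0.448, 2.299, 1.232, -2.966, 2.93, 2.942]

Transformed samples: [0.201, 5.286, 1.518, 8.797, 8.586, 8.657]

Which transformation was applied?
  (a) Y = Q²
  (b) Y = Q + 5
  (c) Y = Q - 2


Checking option (a) Y = Q²:
  Q = 0.448 -> Y = 0.201 ✓
  Q = 2.299 -> Y = 5.286 ✓
  Q = 1.232 -> Y = 1.518 ✓
All samples match this transformation.

(a) Q²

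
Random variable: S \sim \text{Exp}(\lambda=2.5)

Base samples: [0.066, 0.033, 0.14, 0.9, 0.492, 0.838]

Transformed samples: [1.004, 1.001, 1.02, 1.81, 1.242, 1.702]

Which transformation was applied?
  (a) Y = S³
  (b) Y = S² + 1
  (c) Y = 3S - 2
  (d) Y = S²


Checking option (b) Y = S² + 1:
  S = 0.066 -> Y = 1.004 ✓
  S = 0.033 -> Y = 1.001 ✓
  S = 0.14 -> Y = 1.02 ✓
All samples match this transformation.

(b) S² + 1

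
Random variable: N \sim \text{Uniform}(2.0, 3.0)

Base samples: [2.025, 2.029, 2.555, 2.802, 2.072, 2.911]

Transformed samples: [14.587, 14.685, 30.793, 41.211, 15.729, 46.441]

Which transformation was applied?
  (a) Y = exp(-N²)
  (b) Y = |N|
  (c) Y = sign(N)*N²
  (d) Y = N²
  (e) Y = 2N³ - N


Checking option (e) Y = 2N³ - N:
  N = 2.025 -> Y = 14.587 ✓
  N = 2.029 -> Y = 14.685 ✓
  N = 2.555 -> Y = 30.793 ✓
All samples match this transformation.

(e) 2N³ - N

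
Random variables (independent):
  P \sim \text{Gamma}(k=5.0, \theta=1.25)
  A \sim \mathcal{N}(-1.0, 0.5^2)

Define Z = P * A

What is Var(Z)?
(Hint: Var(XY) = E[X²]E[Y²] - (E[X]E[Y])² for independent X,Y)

Var(XY) = E[X²]E[Y²] - (E[X]E[Y])²
E[P] = 6.25, Var(P) = 7.8125
E[A] = -1, Var(A) = 0.25
E[P²] = 7.8125 + 6.25² = 46.875
E[A²] = 0.25 + (-1)² = 1.25
Var(Z) = 46.875*1.25 - (6.25*(-1))²
= 58.59375 - 39.0625 = 19.53125

19.53125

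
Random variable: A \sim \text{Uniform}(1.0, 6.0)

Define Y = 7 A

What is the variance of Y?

For Y = aA + b: Var(Y) = a² * Var(A)
Var(A) = (6 - 1)^2/12 = 2.0833333
Var(Y) = 7² * 2.0833333 = 49 * 2.0833333 = 102.08333

102.08333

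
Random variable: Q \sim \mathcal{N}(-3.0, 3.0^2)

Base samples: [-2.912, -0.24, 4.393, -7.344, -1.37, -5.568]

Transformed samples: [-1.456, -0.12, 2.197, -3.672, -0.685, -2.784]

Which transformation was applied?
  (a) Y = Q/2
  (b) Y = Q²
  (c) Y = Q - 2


Checking option (a) Y = Q/2:
  Q = -2.912 -> Y = -1.456 ✓
  Q = -0.24 -> Y = -0.12 ✓
  Q = 4.393 -> Y = 2.197 ✓
All samples match this transformation.

(a) Q/2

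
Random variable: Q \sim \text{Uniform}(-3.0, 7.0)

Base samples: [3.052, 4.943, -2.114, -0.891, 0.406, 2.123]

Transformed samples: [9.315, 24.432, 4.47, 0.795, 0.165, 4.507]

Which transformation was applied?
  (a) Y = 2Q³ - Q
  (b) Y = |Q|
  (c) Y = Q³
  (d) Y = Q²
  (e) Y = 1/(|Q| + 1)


Checking option (d) Y = Q²:
  Q = 3.052 -> Y = 9.315 ✓
  Q = 4.943 -> Y = 24.432 ✓
  Q = -2.114 -> Y = 4.47 ✓
All samples match this transformation.

(d) Q²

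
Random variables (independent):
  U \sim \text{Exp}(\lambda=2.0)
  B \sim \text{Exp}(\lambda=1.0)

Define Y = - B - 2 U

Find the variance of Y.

For independent RVs: Var(aX + bY) = a²Var(X) + b²Var(Y)
Var(U) = 0.25
Var(B) = 1
Var(Y) = (-2)²*0.25 + (-1)²*1
= 4*0.25 + 1*1 = 2

2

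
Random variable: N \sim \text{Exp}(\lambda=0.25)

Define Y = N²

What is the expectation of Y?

E[N²] = Var(N) + (E[N])² = 16 + 16 = 32

32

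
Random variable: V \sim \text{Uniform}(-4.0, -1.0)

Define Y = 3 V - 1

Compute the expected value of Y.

For Y = 3V - 1:
E[Y] = 3 * E[V] - 1
E[V] = (-4 - 1)/2 = -2.5
E[Y] = 3 * (-2.5) - 1 = -8.5

-8.5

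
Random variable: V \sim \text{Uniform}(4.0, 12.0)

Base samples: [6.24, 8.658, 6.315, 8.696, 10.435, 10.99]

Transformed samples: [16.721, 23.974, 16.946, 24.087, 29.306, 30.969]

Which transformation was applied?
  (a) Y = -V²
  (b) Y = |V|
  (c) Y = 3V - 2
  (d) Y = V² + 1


Checking option (c) Y = 3V - 2:
  V = 6.24 -> Y = 16.721 ✓
  V = 8.658 -> Y = 23.974 ✓
  V = 6.315 -> Y = 16.946 ✓
All samples match this transformation.

(c) 3V - 2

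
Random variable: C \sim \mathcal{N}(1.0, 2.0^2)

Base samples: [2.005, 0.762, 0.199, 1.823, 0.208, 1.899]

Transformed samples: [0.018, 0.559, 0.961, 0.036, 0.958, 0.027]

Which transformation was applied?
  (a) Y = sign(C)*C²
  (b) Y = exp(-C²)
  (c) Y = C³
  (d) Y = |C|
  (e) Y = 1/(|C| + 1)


Checking option (b) Y = exp(-C²):
  C = 2.005 -> Y = 0.018 ✓
  C = 0.762 -> Y = 0.559 ✓
  C = 0.199 -> Y = 0.961 ✓
All samples match this transformation.

(b) exp(-C²)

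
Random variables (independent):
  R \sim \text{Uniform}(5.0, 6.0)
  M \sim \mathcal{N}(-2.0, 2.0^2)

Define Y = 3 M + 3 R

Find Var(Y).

For independent RVs: Var(aX + bY) = a²Var(X) + b²Var(Y)
Var(R) = 0.083333333
Var(M) = 4
Var(Y) = 3²*0.083333333 + 3²*4
= 9*0.083333333 + 9*4 = 36.75

36.75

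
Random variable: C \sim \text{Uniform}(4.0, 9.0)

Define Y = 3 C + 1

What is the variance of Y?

For Y = aC + b: Var(Y) = a² * Var(C)
Var(C) = (9 - 4)^2/12 = 2.0833333
Var(Y) = 3² * 2.0833333 = 9 * 2.0833333 = 18.75

18.75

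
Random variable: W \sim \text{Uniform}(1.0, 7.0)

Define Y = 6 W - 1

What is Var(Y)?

For Y = aW + b: Var(Y) = a² * Var(W)
Var(W) = (7 - 1)^2/12 = 3
Var(Y) = 6² * 3 = 36 * 3 = 108

108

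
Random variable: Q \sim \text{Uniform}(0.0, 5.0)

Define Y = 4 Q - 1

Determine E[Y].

For Y = 4Q - 1:
E[Y] = 4 * E[Q] - 1
E[Q] = (0 + 5)/2 = 2.5
E[Y] = 4 * 2.5 - 1 = 9

9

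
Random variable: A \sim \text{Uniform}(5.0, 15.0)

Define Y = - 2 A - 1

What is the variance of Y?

For Y = aA + b: Var(Y) = a² * Var(A)
Var(A) = (15 - 5)^2/12 = 8.3333333
Var(Y) = (-2)² * 8.3333333 = 4 * 8.3333333 = 33.333333

33.333333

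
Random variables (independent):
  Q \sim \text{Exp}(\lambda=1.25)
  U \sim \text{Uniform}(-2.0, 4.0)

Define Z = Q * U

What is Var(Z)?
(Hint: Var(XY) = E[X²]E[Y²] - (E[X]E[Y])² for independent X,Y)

Var(XY) = E[X²]E[Y²] - (E[X]E[Y])²
E[Q] = 0.8, Var(Q) = 0.64
E[U] = 1, Var(U) = 3
E[Q²] = 0.64 + 0.8² = 1.28
E[U²] = 3 + 1² = 4
Var(Z) = 1.28*4 - (0.8*1)²
= 5.12 - 0.64 = 4.48

4.48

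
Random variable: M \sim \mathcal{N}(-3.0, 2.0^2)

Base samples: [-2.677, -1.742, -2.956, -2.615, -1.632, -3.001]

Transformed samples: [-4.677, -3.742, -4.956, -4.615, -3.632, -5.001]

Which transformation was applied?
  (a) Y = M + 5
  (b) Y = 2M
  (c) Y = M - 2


Checking option (c) Y = M - 2:
  M = -2.677 -> Y = -4.677 ✓
  M = -1.742 -> Y = -3.742 ✓
  M = -2.956 -> Y = -4.956 ✓
All samples match this transformation.

(c) M - 2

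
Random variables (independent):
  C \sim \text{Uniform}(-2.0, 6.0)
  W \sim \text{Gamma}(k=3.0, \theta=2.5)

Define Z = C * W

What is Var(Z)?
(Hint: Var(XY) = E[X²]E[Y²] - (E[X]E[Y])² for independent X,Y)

Var(XY) = E[X²]E[Y²] - (E[X]E[Y])²
E[C] = 2, Var(C) = 5.3333333
E[W] = 7.5, Var(W) = 18.75
E[C²] = 5.3333333 + 2² = 9.3333333
E[W²] = 18.75 + 7.5² = 75
Var(Z) = 9.3333333*75 - (2*7.5)²
= 700 - 225 = 475

475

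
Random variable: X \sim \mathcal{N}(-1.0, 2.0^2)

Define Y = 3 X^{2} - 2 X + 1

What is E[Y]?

E[Y] = 3*E[X²] - 2*E[X] + 1
E[X] = -1
E[X²] = Var(X) + (E[X])² = 4 + 1 = 5
E[Y] = 3*5 - 2*(-1) + 1 = 18

18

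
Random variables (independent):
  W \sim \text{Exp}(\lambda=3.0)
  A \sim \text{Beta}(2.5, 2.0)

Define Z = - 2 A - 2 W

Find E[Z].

E[Z] = -2*E[W] - 2*E[A]
E[W] = 0.33333333
E[A] = 0.55555556
E[Z] = -2*0.33333333 - 2*0.55555556 = -1.7777778

-1.7777778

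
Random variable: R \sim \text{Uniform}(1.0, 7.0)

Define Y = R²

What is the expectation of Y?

E[R²] = Var(R) + (E[R])² = 3 + 16 = 19

19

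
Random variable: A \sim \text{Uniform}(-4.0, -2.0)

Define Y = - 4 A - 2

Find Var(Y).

For Y = aA + b: Var(Y) = a² * Var(A)
Var(A) = (-2 + 4)^2/12 = 0.33333333
Var(Y) = (-4)² * 0.33333333 = 16 * 0.33333333 = 5.3333333

5.3333333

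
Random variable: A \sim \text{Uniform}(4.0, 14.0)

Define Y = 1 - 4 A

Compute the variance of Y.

For Y = aA + b: Var(Y) = a² * Var(A)
Var(A) = (14 - 4)^2/12 = 8.3333333
Var(Y) = (-4)² * 8.3333333 = 16 * 8.3333333 = 133.33333

133.33333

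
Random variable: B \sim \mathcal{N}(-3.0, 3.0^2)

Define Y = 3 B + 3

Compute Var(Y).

For Y = aB + b: Var(Y) = a² * Var(B)
Var(B) = 3.0^2 = 9
Var(Y) = 3² * 9 = 9 * 9 = 81

81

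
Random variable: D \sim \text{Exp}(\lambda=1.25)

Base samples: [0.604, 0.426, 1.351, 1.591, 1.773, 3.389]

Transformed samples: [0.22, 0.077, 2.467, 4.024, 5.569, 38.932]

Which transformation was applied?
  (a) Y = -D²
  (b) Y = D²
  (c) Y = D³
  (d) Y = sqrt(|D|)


Checking option (c) Y = D³:
  D = 0.604 -> Y = 0.22 ✓
  D = 0.426 -> Y = 0.077 ✓
  D = 1.351 -> Y = 2.467 ✓
All samples match this transformation.

(c) D³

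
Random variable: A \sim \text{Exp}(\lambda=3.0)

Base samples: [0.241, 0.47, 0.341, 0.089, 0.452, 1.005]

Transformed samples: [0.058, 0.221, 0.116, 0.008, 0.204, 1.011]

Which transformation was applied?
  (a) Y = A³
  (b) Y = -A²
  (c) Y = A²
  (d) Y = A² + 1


Checking option (c) Y = A²:
  A = 0.241 -> Y = 0.058 ✓
  A = 0.47 -> Y = 0.221 ✓
  A = 0.341 -> Y = 0.116 ✓
All samples match this transformation.

(c) A²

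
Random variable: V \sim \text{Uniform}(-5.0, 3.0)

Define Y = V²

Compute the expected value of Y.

E[V²] = Var(V) + (E[V])² = 5.3333333 + 1 = 6.3333333

6.3333333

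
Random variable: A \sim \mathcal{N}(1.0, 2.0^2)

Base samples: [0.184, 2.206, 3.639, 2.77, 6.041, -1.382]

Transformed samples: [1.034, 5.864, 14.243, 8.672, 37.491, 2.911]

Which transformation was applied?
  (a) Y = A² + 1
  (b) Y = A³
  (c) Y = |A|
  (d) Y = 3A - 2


Checking option (a) Y = A² + 1:
  A = 0.184 -> Y = 1.034 ✓
  A = 2.206 -> Y = 5.864 ✓
  A = 3.639 -> Y = 14.243 ✓
All samples match this transformation.

(a) A² + 1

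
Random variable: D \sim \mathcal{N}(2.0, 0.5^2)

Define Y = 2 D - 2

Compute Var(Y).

For Y = aD + b: Var(Y) = a² * Var(D)
Var(D) = 0.5^2 = 0.25
Var(Y) = 2² * 0.25 = 4 * 0.25 = 1

1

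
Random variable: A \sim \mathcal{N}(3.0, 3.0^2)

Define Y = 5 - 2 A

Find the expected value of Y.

For Y = -2A + 5:
E[Y] = -2 * E[A] + 5
E[A] = 3.0 = 3
E[Y] = -2 * 3 + 5 = -1

-1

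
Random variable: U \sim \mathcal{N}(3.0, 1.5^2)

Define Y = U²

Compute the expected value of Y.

Using E[X²] = Var(X) + (E[X])²:
E[U] = 3
Var(U) = 1.5^2 = 2.25
E[U²] = 2.25 + 3² = 2.25 + 9 = 11.25

11.25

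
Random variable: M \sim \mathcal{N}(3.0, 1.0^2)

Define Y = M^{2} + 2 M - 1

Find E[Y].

E[Y] = 1*E[M²] + 2*E[M] - 1
E[M] = 3
E[M²] = Var(M) + (E[M])² = 1 + 9 = 10
E[Y] = 1*10 + 2*3 - 1 = 15

15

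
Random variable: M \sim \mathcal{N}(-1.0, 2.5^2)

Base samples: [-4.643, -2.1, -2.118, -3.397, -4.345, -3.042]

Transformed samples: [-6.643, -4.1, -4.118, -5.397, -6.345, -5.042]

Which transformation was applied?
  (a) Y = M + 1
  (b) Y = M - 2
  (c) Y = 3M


Checking option (b) Y = M - 2:
  M = -4.643 -> Y = -6.643 ✓
  M = -2.1 -> Y = -4.1 ✓
  M = -2.118 -> Y = -4.118 ✓
All samples match this transformation.

(b) M - 2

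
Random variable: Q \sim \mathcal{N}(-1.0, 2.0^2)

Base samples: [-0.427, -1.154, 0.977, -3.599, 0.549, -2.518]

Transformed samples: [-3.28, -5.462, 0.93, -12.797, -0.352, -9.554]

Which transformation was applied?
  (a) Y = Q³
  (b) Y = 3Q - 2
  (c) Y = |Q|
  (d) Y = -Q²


Checking option (b) Y = 3Q - 2:
  Q = -0.427 -> Y = -3.28 ✓
  Q = -1.154 -> Y = -5.462 ✓
  Q = 0.977 -> Y = 0.93 ✓
All samples match this transformation.

(b) 3Q - 2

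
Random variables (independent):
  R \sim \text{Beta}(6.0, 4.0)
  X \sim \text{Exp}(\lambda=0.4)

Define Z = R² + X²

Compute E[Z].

E[Z] = E[R²] + E[X²]
E[R²] = Var(R) + E[R]² = 0.021818182 + 0.36 = 0.38181818
E[X²] = Var(X) + E[X]² = 6.25 + 6.25 = 12.5
E[Z] = 0.38181818 + 12.5 = 12.881818

12.881818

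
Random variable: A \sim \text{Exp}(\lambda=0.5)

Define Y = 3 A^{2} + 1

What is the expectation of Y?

E[Y] = 3*E[A²] + 1
E[A] = 2
E[A²] = Var(A) + (E[A])² = 4 + 4 = 8
E[Y] = 3*8 + 1 = 25

25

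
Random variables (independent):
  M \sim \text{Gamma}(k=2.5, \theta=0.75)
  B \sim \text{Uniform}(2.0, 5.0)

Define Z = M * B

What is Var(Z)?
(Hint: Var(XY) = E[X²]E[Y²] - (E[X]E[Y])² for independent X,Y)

Var(XY) = E[X²]E[Y²] - (E[X]E[Y])²
E[M] = 1.875, Var(M) = 1.40625
E[B] = 3.5, Var(B) = 0.75
E[M²] = 1.40625 + 1.875² = 4.921875
E[B²] = 0.75 + 3.5² = 13
Var(Z) = 4.921875*13 - (1.875*3.5)²
= 63.984375 - 43.066406 = 20.917969

20.917969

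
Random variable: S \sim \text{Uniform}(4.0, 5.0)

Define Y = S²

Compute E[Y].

Using E[X²] = Var(X) + (E[X])²:
E[S] = 4.5
Var(S) = (5 - 4)^2/12 = 0.083333333
E[S²] = 0.083333333 + 4.5² = 0.083333333 + 20.25 = 20.333333

20.333333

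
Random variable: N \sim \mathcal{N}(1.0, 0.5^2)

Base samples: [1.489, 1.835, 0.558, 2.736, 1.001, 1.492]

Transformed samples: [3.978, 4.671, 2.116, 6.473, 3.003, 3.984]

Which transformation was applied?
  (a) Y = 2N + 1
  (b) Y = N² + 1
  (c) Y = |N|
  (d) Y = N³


Checking option (a) Y = 2N + 1:
  N = 1.489 -> Y = 3.978 ✓
  N = 1.835 -> Y = 4.671 ✓
  N = 0.558 -> Y = 2.116 ✓
All samples match this transformation.

(a) 2N + 1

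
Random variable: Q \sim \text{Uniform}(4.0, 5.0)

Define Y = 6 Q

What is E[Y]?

For Y = 6Q:
E[Y] = 6 * E[Q]
E[Q] = (4 + 5)/2 = 4.5
E[Y] = 6 * 4.5 = 27

27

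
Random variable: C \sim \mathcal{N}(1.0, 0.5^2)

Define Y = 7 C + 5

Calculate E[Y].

For Y = 7C + 5:
E[Y] = 7 * E[C] + 5
E[C] = 1.0 = 1
E[Y] = 7 * 1 + 5 = 12

12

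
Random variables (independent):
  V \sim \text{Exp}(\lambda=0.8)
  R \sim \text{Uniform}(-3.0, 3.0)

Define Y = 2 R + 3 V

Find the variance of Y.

For independent RVs: Var(aX + bY) = a²Var(X) + b²Var(Y)
Var(V) = 1.5625
Var(R) = 3
Var(Y) = 3²*1.5625 + 2²*3
= 9*1.5625 + 4*3 = 26.0625

26.0625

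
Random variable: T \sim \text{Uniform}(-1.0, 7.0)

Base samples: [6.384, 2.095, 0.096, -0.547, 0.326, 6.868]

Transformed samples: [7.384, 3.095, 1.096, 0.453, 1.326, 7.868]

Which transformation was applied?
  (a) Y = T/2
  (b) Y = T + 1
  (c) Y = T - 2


Checking option (b) Y = T + 1:
  T = 6.384 -> Y = 7.384 ✓
  T = 2.095 -> Y = 3.095 ✓
  T = 0.096 -> Y = 1.096 ✓
All samples match this transformation.

(b) T + 1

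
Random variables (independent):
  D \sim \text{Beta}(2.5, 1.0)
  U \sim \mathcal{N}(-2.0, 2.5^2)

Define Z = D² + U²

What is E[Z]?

E[Z] = E[D²] + E[U²]
E[D²] = Var(D) + E[D]² = 0.045351474 + 0.51020408 = 0.55555556
E[U²] = Var(U) + E[U]² = 6.25 + 4 = 10.25
E[Z] = 0.55555556 + 10.25 = 10.805556

10.805556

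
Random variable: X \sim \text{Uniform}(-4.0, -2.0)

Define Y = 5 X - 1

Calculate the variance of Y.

For Y = aX + b: Var(Y) = a² * Var(X)
Var(X) = (-2 + 4)^2/12 = 0.33333333
Var(Y) = 5² * 0.33333333 = 25 * 0.33333333 = 8.3333333

8.3333333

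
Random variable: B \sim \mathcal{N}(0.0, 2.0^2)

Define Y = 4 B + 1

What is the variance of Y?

For Y = aB + b: Var(Y) = a² * Var(B)
Var(B) = 2.0^2 = 4
Var(Y) = 4² * 4 = 16 * 4 = 64

64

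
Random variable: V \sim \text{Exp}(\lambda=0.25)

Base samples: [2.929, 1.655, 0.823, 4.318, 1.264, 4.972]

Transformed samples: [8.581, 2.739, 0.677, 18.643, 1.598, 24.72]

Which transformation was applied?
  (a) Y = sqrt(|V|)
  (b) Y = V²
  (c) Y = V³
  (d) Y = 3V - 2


Checking option (b) Y = V²:
  V = 2.929 -> Y = 8.581 ✓
  V = 1.655 -> Y = 2.739 ✓
  V = 0.823 -> Y = 0.677 ✓
All samples match this transformation.

(b) V²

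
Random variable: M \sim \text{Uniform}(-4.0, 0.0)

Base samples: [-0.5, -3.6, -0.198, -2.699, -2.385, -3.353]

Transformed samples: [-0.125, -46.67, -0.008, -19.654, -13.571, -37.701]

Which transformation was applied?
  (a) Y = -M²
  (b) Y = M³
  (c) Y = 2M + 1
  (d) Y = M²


Checking option (b) Y = M³:
  M = -0.5 -> Y = -0.125 ✓
  M = -3.6 -> Y = -46.67 ✓
  M = -0.198 -> Y = -0.008 ✓
All samples match this transformation.

(b) M³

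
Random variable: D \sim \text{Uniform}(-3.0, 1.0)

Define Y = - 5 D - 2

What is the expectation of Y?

For Y = -5D - 2:
E[Y] = -5 * E[D] - 2
E[D] = (-3 + 1)/2 = -1
E[Y] = -5 * (-1) - 2 = 3

3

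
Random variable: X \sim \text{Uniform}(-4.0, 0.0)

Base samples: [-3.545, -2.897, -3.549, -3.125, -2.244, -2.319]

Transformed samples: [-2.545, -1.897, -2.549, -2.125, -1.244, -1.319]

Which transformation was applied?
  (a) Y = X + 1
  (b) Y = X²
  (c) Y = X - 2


Checking option (a) Y = X + 1:
  X = -3.545 -> Y = -2.545 ✓
  X = -2.897 -> Y = -1.897 ✓
  X = -3.549 -> Y = -2.549 ✓
All samples match this transformation.

(a) X + 1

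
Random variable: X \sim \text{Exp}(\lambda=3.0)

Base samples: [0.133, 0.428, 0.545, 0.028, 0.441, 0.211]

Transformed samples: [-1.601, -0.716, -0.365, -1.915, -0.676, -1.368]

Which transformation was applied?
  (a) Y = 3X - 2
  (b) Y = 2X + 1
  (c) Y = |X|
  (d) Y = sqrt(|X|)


Checking option (a) Y = 3X - 2:
  X = 0.133 -> Y = -1.601 ✓
  X = 0.428 -> Y = -0.716 ✓
  X = 0.545 -> Y = -0.365 ✓
All samples match this transformation.

(a) 3X - 2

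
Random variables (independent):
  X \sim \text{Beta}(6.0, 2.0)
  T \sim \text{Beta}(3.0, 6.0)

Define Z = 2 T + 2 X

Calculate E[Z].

E[Z] = 2*E[X] + 2*E[T]
E[X] = 0.75
E[T] = 0.33333333
E[Z] = 2*0.75 + 2*0.33333333 = 2.1666667

2.1666667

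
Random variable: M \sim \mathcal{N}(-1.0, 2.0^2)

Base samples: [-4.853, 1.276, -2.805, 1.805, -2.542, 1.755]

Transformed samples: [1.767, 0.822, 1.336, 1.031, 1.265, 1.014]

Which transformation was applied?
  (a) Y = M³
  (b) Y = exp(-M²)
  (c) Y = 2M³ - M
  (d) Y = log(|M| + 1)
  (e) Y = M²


Checking option (d) Y = log(|M| + 1):
  M = -4.853 -> Y = 1.767 ✓
  M = 1.276 -> Y = 0.822 ✓
  M = -2.805 -> Y = 1.336 ✓
All samples match this transformation.

(d) log(|M| + 1)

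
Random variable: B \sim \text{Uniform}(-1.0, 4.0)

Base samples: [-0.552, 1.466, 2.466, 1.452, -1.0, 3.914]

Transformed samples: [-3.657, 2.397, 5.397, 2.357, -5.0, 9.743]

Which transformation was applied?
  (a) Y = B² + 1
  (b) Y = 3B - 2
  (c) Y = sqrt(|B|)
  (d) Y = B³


Checking option (b) Y = 3B - 2:
  B = -0.552 -> Y = -3.657 ✓
  B = 1.466 -> Y = 2.397 ✓
  B = 2.466 -> Y = 5.397 ✓
All samples match this transformation.

(b) 3B - 2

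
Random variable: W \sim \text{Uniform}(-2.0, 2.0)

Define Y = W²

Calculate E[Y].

Using E[X²] = Var(X) + (E[X])²:
E[W] = 0
Var(W) = (2 + 2)^2/12 = 1.3333333
E[W²] = 1.3333333 + 0² = 1.3333333 + 0 = 1.3333333

1.3333333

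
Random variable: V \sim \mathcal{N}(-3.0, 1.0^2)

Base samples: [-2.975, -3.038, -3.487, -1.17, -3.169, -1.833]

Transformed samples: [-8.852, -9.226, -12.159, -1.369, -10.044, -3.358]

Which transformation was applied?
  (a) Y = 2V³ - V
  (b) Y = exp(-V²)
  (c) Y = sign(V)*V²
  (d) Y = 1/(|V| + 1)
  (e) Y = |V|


Checking option (c) Y = sign(V)*V²:
  V = -2.975 -> Y = -8.852 ✓
  V = -3.038 -> Y = -9.226 ✓
  V = -3.487 -> Y = -12.159 ✓
All samples match this transformation.

(c) sign(V)*V²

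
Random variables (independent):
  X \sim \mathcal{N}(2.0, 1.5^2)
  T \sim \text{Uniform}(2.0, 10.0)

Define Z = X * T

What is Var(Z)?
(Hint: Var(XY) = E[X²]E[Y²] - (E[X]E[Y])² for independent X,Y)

Var(XY) = E[X²]E[Y²] - (E[X]E[Y])²
E[X] = 2, Var(X) = 2.25
E[T] = 6, Var(T) = 5.3333333
E[X²] = 2.25 + 2² = 6.25
E[T²] = 5.3333333 + 6² = 41.333333
Var(Z) = 6.25*41.333333 - (2*6)²
= 258.33333 - 144 = 114.33333

114.33333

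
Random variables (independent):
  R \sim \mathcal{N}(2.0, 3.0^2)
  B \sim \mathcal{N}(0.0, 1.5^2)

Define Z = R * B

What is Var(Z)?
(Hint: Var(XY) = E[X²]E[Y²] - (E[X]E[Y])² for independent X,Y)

Var(XY) = E[X²]E[Y²] - (E[X]E[Y])²
E[R] = 2, Var(R) = 9
E[B] = 0, Var(B) = 2.25
E[R²] = 9 + 2² = 13
E[B²] = 2.25 + 0² = 2.25
Var(Z) = 13*2.25 - (2*0)²
= 29.25 - 0 = 29.25

29.25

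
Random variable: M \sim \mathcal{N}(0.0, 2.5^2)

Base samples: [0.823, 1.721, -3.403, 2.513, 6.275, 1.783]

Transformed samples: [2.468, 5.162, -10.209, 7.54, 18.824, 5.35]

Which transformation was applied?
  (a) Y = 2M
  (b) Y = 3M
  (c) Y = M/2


Checking option (b) Y = 3M:
  M = 0.823 -> Y = 2.468 ✓
  M = 1.721 -> Y = 5.162 ✓
  M = -3.403 -> Y = -10.209 ✓
All samples match this transformation.

(b) 3M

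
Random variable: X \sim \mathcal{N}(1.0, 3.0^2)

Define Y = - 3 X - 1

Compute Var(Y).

For Y = aX + b: Var(Y) = a² * Var(X)
Var(X) = 3.0^2 = 9
Var(Y) = (-3)² * 9 = 9 * 9 = 81

81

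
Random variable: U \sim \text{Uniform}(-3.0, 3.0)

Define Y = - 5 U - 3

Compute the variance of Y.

For Y = aU + b: Var(Y) = a² * Var(U)
Var(U) = (3 + 3)^2/12 = 3
Var(Y) = (-5)² * 3 = 25 * 3 = 75

75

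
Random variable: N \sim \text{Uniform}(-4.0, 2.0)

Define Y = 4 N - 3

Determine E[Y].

For Y = 4N - 3:
E[Y] = 4 * E[N] - 3
E[N] = (-4 + 2)/2 = -1
E[Y] = 4 * (-1) - 3 = -7

-7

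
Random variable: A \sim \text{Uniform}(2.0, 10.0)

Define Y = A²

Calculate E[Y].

Using E[X²] = Var(X) + (E[X])²:
E[A] = 6
Var(A) = (10 - 2)^2/12 = 5.3333333
E[A²] = 5.3333333 + 6² = 5.3333333 + 36 = 41.333333

41.333333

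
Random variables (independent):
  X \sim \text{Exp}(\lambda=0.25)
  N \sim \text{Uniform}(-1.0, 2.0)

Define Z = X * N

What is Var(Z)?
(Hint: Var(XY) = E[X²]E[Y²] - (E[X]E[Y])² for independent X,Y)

Var(XY) = E[X²]E[Y²] - (E[X]E[Y])²
E[X] = 4, Var(X) = 16
E[N] = 0.5, Var(N) = 0.75
E[X²] = 16 + 4² = 32
E[N²] = 0.75 + 0.5² = 1
Var(Z) = 32*1 - (4*0.5)²
= 32 - 4 = 28

28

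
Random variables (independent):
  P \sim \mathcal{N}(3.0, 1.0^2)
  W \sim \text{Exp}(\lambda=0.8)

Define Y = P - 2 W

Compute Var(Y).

For independent RVs: Var(aX + bY) = a²Var(X) + b²Var(Y)
Var(P) = 1
Var(W) = 1.5625
Var(Y) = 1²*1 + (-2)²*1.5625
= 1*1 + 4*1.5625 = 7.25

7.25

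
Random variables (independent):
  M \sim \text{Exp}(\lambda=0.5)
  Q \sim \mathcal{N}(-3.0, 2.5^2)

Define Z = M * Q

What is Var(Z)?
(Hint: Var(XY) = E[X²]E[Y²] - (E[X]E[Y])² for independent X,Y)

Var(XY) = E[X²]E[Y²] - (E[X]E[Y])²
E[M] = 2, Var(M) = 4
E[Q] = -3, Var(Q) = 6.25
E[M²] = 4 + 2² = 8
E[Q²] = 6.25 + (-3)² = 15.25
Var(Z) = 8*15.25 - (2*(-3))²
= 122 - 36 = 86

86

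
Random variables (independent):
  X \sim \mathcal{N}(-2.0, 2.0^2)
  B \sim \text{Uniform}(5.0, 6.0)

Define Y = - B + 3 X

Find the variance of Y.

For independent RVs: Var(aX + bY) = a²Var(X) + b²Var(Y)
Var(X) = 4
Var(B) = 0.083333333
Var(Y) = 3²*4 + (-1)²*0.083333333
= 9*4 + 1*0.083333333 = 36.083333

36.083333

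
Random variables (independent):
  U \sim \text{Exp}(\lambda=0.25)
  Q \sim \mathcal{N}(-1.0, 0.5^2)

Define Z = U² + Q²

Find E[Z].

E[Z] = E[U²] + E[Q²]
E[U²] = Var(U) + E[U]² = 16 + 16 = 32
E[Q²] = Var(Q) + E[Q]² = 0.25 + 1 = 1.25
E[Z] = 32 + 1.25 = 33.25

33.25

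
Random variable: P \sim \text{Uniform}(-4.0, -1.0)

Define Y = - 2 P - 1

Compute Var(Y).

For Y = aP + b: Var(Y) = a² * Var(P)
Var(P) = (-1 + 4)^2/12 = 0.75
Var(Y) = (-2)² * 0.75 = 4 * 0.75 = 3

3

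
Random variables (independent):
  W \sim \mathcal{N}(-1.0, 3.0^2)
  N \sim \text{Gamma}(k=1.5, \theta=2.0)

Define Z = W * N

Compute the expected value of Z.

For independent RVs: E[XY] = E[X]*E[Y]
E[W] = -1
E[N] = 3
E[Z] = -1 * 3 = -3

-3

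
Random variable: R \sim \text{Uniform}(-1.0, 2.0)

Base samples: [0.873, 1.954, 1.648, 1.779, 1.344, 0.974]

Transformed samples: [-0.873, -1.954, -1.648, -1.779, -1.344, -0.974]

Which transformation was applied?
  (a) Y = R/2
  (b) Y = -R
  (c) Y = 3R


Checking option (b) Y = -R:
  R = 0.873 -> Y = -0.873 ✓
  R = 1.954 -> Y = -1.954 ✓
  R = 1.648 -> Y = -1.648 ✓
All samples match this transformation.

(b) -R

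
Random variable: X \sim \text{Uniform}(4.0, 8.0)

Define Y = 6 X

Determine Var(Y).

For Y = aX + b: Var(Y) = a² * Var(X)
Var(X) = (8 - 4)^2/12 = 1.3333333
Var(Y) = 6² * 1.3333333 = 36 * 1.3333333 = 48

48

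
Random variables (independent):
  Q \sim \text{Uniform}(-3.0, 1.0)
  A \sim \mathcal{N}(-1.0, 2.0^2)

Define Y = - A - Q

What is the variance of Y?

For independent RVs: Var(aX + bY) = a²Var(X) + b²Var(Y)
Var(Q) = 1.3333333
Var(A) = 4
Var(Y) = (-1)²*1.3333333 + (-1)²*4
= 1*1.3333333 + 1*4 = 5.3333333

5.3333333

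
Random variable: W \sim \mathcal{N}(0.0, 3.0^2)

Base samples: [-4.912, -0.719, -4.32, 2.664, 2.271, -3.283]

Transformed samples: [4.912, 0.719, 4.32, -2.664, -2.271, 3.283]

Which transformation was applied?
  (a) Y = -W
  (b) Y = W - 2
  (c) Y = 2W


Checking option (a) Y = -W:
  W = -4.912 -> Y = 4.912 ✓
  W = -0.719 -> Y = 0.719 ✓
  W = -4.32 -> Y = 4.32 ✓
All samples match this transformation.

(a) -W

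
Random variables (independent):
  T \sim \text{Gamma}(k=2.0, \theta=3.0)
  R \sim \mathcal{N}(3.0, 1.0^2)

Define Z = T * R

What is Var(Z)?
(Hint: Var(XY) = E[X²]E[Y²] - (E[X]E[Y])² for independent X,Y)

Var(XY) = E[X²]E[Y²] - (E[X]E[Y])²
E[T] = 6, Var(T) = 18
E[R] = 3, Var(R) = 1
E[T²] = 18 + 6² = 54
E[R²] = 1 + 3² = 10
Var(Z) = 54*10 - (6*3)²
= 540 - 324 = 216

216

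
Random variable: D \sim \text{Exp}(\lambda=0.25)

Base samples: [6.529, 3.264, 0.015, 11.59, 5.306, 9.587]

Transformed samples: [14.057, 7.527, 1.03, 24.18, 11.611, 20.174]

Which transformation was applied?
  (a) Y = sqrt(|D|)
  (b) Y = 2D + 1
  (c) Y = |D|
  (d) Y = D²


Checking option (b) Y = 2D + 1:
  D = 6.529 -> Y = 14.057 ✓
  D = 3.264 -> Y = 7.527 ✓
  D = 0.015 -> Y = 1.03 ✓
All samples match this transformation.

(b) 2D + 1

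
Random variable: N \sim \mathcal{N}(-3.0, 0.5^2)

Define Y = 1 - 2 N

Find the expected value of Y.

For Y = -2N + 1:
E[Y] = -2 * E[N] + 1
E[N] = -3.0 = -3
E[Y] = -2 * (-3) + 1 = 7

7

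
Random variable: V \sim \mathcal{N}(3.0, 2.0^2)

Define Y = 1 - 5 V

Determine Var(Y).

For Y = aV + b: Var(Y) = a² * Var(V)
Var(V) = 2.0^2 = 4
Var(Y) = (-5)² * 4 = 25 * 4 = 100

100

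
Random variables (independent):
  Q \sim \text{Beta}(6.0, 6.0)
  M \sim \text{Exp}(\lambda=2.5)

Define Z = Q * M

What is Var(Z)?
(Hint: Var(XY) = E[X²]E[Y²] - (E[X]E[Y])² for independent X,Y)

Var(XY) = E[X²]E[Y²] - (E[X]E[Y])²
E[Q] = 0.5, Var(Q) = 0.019230769
E[M] = 0.4, Var(M) = 0.16
E[Q²] = 0.019230769 + 0.5² = 0.26923077
E[M²] = 0.16 + 0.4² = 0.32
Var(Z) = 0.26923077*0.32 - (0.5*0.4)²
= 0.086153846 - 0.04 = 0.046153846

0.046153846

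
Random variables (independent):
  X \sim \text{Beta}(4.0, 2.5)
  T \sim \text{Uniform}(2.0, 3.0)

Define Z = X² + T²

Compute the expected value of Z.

E[Z] = E[X²] + E[T²]
E[X²] = Var(X) + E[X]² = 0.031558185 + 0.37869822 = 0.41025641
E[T²] = Var(T) + E[T]² = 0.083333333 + 6.25 = 6.3333333
E[Z] = 0.41025641 + 6.3333333 = 6.7435897

6.7435897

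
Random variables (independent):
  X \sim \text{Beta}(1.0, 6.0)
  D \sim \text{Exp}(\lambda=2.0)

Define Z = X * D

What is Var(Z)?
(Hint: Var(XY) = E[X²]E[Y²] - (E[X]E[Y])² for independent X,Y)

Var(XY) = E[X²]E[Y²] - (E[X]E[Y])²
E[X] = 0.14285714, Var(X) = 0.015306122
E[D] = 0.5, Var(D) = 0.25
E[X²] = 0.015306122 + 0.14285714² = 0.035714286
E[D²] = 0.25 + 0.5² = 0.5
Var(Z) = 0.035714286*0.5 - (0.14285714*0.5)²
= 0.017857143 - 0.0051020408 = 0.012755102

0.012755102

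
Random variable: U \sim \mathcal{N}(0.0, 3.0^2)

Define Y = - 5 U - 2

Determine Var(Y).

For Y = aU + b: Var(Y) = a² * Var(U)
Var(U) = 3.0^2 = 9
Var(Y) = (-5)² * 9 = 25 * 9 = 225

225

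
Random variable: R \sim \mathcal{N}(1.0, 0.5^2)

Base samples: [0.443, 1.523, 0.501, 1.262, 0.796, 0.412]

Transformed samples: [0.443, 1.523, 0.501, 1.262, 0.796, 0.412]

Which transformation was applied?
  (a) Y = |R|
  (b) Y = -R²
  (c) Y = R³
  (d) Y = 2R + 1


Checking option (a) Y = |R|:
  R = 0.443 -> Y = 0.443 ✓
  R = 1.523 -> Y = 1.523 ✓
  R = 0.501 -> Y = 0.501 ✓
All samples match this transformation.

(a) |R|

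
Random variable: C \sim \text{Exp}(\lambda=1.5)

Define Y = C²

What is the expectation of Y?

Using E[X²] = Var(X) + (E[X])²:
E[C] = 0.66666667
Var(C) = 1/1.5^2 = 0.44444444
E[C²] = 0.44444444 + 0.66666667² = 0.44444444 + 0.44444444 = 0.88888889

0.88888889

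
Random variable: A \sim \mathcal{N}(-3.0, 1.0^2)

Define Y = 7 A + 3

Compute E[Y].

For Y = 7A + 3:
E[Y] = 7 * E[A] + 3
E[A] = -3.0 = -3
E[Y] = 7 * (-3) + 3 = -18

-18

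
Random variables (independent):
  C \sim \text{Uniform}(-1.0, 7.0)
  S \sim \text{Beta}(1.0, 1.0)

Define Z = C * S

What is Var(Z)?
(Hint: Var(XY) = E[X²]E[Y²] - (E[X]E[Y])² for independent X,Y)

Var(XY) = E[X²]E[Y²] - (E[X]E[Y])²
E[C] = 3, Var(C) = 5.3333333
E[S] = 0.5, Var(S) = 0.083333333
E[C²] = 5.3333333 + 3² = 14.333333
E[S²] = 0.083333333 + 0.5² = 0.33333333
Var(Z) = 14.333333*0.33333333 - (3*0.5)²
= 4.7777778 - 2.25 = 2.5277778

2.5277778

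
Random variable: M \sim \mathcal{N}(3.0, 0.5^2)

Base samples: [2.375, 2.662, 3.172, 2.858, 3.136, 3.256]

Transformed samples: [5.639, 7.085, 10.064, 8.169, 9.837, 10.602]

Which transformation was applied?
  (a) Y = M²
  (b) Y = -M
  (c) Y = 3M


Checking option (a) Y = M²:
  M = 2.375 -> Y = 5.639 ✓
  M = 2.662 -> Y = 7.085 ✓
  M = 3.172 -> Y = 10.064 ✓
All samples match this transformation.

(a) M²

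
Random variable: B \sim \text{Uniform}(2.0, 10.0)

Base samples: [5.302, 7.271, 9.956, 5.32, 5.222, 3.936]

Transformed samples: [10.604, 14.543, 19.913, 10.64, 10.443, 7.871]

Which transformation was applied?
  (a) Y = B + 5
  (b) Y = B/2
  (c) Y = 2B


Checking option (c) Y = 2B:
  B = 5.302 -> Y = 10.604 ✓
  B = 7.271 -> Y = 14.543 ✓
  B = 9.956 -> Y = 19.913 ✓
All samples match this transformation.

(c) 2B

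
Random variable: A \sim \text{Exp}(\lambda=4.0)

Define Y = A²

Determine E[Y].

E[A²] = Var(A) + (E[A])² = 0.0625 + 0.0625 = 0.125

0.125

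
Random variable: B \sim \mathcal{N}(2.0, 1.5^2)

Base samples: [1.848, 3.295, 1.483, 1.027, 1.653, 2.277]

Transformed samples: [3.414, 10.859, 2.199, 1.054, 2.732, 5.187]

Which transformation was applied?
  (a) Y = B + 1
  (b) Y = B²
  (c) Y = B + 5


Checking option (b) Y = B²:
  B = 1.848 -> Y = 3.414 ✓
  B = 3.295 -> Y = 10.859 ✓
  B = 1.483 -> Y = 2.199 ✓
All samples match this transformation.

(b) B²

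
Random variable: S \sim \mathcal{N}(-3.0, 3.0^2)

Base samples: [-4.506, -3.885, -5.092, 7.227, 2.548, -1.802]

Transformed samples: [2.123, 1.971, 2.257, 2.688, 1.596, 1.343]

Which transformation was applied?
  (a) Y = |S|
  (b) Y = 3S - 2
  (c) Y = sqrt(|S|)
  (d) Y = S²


Checking option (c) Y = sqrt(|S|):
  S = -4.506 -> Y = 2.123 ✓
  S = -3.885 -> Y = 1.971 ✓
  S = -5.092 -> Y = 2.257 ✓
All samples match this transformation.

(c) sqrt(|S|)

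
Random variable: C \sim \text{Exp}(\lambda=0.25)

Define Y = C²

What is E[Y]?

E[C²] = Var(C) + (E[C])² = 16 + 16 = 32

32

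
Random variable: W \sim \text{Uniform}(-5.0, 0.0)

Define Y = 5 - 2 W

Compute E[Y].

For Y = -2W + 5:
E[Y] = -2 * E[W] + 5
E[W] = (-5 + 0)/2 = -2.5
E[Y] = -2 * (-2.5) + 5 = 10

10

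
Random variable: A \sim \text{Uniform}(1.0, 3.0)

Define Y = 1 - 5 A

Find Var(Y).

For Y = aA + b: Var(Y) = a² * Var(A)
Var(A) = (3 - 1)^2/12 = 0.33333333
Var(Y) = (-5)² * 0.33333333 = 25 * 0.33333333 = 8.3333333

8.3333333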